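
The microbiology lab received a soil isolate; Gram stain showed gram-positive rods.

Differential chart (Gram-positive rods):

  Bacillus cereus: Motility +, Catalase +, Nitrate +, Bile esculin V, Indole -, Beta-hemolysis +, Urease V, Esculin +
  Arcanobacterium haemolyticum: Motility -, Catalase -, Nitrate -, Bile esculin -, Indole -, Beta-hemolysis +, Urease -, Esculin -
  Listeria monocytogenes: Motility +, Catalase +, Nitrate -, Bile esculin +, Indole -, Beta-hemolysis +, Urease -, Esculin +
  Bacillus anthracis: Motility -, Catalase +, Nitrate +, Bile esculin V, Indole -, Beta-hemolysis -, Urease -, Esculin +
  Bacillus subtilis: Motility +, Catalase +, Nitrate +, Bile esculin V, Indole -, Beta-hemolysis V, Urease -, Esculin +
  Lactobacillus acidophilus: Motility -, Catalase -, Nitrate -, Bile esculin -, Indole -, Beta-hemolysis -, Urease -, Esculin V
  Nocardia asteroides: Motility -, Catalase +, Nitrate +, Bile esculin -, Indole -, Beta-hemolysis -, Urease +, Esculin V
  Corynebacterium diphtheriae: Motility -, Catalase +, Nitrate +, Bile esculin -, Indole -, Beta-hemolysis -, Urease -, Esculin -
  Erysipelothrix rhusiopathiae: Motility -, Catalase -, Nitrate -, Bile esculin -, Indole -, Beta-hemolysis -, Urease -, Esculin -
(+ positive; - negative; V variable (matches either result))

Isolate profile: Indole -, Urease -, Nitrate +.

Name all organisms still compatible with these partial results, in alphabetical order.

Bacillus anthracis, Bacillus cereus, Bacillus subtilis, Corynebacterium diphtheriae

Nitrate +: excludes Arcanobacterium haemolyticum, Listeria monocytogenes, Lactobacillus acidophilus, Erysipelothrix rhusiopathiae — 5 left.
Indole -: all 5 remaining candidates are consistent.
Urease -: excludes Nocardia asteroides — 4 left.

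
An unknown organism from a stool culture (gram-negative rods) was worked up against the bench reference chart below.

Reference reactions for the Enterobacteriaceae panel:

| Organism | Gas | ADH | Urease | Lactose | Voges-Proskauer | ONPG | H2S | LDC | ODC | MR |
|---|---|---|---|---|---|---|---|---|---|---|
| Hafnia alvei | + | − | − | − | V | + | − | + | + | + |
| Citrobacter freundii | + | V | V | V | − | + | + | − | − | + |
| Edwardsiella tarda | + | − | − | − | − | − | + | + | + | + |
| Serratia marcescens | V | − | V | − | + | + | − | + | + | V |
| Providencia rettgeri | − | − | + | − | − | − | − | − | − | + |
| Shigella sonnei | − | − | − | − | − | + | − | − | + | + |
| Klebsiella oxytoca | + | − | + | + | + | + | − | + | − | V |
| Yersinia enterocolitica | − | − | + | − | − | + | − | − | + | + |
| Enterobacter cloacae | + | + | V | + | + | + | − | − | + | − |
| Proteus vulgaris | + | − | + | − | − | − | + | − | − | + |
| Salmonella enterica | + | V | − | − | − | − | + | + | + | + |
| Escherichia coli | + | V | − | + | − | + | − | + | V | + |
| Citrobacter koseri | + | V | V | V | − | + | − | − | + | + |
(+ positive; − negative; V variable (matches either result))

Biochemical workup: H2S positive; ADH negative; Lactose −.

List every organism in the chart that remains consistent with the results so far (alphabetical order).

H2S +: excludes 9 organisms — 4 left.
Lactose −: all 4 remaining candidates are consistent.
ADH −: all 4 remaining candidates are consistent.

Citrobacter freundii, Edwardsiella tarda, Proteus vulgaris, Salmonella enterica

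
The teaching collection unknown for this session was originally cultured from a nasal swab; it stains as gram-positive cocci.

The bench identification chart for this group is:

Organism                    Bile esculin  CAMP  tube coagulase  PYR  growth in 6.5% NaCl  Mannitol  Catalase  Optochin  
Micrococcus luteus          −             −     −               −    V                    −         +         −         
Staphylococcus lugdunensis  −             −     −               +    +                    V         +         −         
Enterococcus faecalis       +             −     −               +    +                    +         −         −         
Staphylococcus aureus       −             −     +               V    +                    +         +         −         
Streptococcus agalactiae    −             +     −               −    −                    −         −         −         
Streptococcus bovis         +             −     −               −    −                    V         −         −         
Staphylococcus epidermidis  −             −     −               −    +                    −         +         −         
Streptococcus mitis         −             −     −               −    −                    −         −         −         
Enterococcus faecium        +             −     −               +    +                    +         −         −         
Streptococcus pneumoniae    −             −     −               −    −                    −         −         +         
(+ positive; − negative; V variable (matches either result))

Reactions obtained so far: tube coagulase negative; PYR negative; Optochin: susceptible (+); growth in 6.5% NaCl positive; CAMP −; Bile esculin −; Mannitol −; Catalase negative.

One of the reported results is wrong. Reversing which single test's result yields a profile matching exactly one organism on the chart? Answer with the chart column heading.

growth in 6.5% NaCl

As reported, no row in the chart matches all 8 reactions.
Reversing PYR → still no organism matches.
Reversing growth in 6.5% NaCl (to −) → unique match: Streptococcus pneumoniae.
Reversing tube coagulase → still no organism matches.
Reversing Mannitol → still no organism matches.
Reversing Catalase → still no organism matches.
Reversing CAMP → still no organism matches.
Reversing Bile esculin → still no organism matches.
Reversing Optochin → still no organism matches.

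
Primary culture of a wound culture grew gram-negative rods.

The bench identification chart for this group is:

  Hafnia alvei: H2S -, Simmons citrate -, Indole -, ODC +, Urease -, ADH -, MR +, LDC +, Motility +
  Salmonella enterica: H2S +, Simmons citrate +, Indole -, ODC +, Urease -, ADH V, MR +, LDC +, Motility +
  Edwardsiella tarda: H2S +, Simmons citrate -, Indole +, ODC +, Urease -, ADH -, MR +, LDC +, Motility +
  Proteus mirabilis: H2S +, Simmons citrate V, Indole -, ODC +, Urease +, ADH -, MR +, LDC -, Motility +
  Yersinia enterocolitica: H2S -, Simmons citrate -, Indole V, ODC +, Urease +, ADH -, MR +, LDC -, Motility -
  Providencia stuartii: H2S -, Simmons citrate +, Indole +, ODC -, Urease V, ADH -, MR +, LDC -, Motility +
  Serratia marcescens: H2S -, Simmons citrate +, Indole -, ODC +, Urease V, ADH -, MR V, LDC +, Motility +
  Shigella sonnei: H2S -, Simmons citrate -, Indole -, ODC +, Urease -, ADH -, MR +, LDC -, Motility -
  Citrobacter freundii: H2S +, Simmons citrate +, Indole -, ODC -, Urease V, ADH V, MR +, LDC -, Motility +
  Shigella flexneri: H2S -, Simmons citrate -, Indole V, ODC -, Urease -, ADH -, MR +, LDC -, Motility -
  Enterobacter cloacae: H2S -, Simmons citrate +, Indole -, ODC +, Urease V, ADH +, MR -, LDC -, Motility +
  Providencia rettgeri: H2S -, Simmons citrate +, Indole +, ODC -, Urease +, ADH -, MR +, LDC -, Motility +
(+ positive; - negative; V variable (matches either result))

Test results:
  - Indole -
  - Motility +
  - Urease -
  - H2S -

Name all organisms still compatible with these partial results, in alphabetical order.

Indole -: excludes Edwardsiella tarda, Providencia stuartii, Providencia rettgeri — 9 left.
Motility +: excludes Yersinia enterocolitica, Shigella sonnei, Shigella flexneri — 6 left.
Urease -: excludes Proteus mirabilis — 5 left.
H2S -: excludes Salmonella enterica, Citrobacter freundii — 3 left.

Enterobacter cloacae, Hafnia alvei, Serratia marcescens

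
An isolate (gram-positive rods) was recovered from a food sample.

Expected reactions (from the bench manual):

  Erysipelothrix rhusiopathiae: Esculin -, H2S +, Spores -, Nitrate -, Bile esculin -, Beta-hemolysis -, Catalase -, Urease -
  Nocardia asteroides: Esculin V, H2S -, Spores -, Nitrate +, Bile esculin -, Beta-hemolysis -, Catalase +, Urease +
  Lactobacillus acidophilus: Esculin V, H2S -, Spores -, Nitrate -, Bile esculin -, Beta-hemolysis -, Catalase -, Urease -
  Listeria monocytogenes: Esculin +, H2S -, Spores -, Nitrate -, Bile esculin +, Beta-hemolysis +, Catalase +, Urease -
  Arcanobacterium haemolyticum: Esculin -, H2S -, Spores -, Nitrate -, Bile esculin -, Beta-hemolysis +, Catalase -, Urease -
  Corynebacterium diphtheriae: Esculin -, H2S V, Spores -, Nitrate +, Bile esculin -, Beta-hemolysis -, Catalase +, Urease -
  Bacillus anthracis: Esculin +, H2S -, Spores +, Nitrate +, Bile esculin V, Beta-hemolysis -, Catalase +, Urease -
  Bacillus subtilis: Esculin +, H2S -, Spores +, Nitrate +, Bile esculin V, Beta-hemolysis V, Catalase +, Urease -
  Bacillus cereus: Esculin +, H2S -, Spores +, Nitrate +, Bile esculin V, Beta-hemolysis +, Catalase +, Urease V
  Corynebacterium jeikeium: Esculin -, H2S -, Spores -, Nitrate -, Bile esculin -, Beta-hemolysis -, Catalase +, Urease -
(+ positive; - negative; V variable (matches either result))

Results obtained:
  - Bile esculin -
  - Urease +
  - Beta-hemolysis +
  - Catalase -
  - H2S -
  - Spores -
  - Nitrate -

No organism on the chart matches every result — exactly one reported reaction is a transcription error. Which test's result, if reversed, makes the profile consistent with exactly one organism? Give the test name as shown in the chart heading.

As reported, no row in the chart matches all 7 reactions.
Reversing Bile esculin → still no organism matches.
Reversing Spores → still no organism matches.
Reversing H2S → still no organism matches.
Reversing Nitrate → still no organism matches.
Reversing Catalase → still no organism matches.
Reversing Urease (to -) → unique match: Arcanobacterium haemolyticum.
Reversing Beta-hemolysis → still no organism matches.

Urease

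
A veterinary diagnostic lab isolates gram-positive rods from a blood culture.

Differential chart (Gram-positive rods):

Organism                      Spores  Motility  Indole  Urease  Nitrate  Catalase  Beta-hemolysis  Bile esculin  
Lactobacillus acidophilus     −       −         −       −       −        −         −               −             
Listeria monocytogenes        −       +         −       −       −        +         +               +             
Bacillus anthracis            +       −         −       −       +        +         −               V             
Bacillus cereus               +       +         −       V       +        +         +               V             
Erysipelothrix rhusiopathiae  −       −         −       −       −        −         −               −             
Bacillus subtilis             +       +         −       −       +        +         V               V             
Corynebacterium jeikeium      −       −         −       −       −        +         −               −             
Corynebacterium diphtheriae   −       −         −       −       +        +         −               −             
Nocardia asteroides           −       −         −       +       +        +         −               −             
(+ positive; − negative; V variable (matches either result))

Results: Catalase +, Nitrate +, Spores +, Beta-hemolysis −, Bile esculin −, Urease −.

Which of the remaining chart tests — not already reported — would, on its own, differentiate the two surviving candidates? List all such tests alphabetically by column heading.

Nitrate +: excludes Lactobacillus acidophilus, Listeria monocytogenes, Erysipelothrix rhusiopathiae, Corynebacterium jeikeium — 5 left.
Spores +: excludes Corynebacterium diphtheriae, Nocardia asteroides — 3 left.
Catalase +: all 3 remaining candidates are consistent.
Bile esculin −: all 3 remaining candidates are consistent.
Urease −: all 3 remaining candidates are consistent.
Beta-hemolysis −: excludes Bacillus cereus — 2 left.
Two candidates remain: Bacillus anthracis and Bacillus subtilis.
  Motility: Bacillus anthracis −, Bacillus subtilis + — discriminates.
  Indole: − vs − — same for both, does not separate.

Motility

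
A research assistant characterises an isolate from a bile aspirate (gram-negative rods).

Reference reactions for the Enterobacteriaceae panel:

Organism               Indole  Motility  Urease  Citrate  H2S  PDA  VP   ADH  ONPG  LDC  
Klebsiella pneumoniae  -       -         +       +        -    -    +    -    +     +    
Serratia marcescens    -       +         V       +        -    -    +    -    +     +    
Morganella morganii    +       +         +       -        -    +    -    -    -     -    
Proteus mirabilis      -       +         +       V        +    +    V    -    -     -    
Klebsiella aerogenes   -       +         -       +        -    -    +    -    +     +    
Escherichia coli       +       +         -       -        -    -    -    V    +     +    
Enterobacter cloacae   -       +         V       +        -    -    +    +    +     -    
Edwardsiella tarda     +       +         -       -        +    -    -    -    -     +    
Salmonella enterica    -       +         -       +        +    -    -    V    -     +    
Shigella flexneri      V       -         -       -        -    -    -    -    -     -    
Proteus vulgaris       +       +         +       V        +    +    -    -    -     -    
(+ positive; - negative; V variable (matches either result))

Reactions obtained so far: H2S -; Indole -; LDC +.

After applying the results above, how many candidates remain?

H2S -: excludes Proteus mirabilis, Edwardsiella tarda, Salmonella enterica, Proteus vulgaris — 7 left.
LDC +: excludes Morganella morganii, Enterobacter cloacae, Shigella flexneri — 4 left.
Indole -: excludes Escherichia coli — 3 left.
Still consistent: Klebsiella aerogenes, Klebsiella pneumoniae, Serratia marcescens.

3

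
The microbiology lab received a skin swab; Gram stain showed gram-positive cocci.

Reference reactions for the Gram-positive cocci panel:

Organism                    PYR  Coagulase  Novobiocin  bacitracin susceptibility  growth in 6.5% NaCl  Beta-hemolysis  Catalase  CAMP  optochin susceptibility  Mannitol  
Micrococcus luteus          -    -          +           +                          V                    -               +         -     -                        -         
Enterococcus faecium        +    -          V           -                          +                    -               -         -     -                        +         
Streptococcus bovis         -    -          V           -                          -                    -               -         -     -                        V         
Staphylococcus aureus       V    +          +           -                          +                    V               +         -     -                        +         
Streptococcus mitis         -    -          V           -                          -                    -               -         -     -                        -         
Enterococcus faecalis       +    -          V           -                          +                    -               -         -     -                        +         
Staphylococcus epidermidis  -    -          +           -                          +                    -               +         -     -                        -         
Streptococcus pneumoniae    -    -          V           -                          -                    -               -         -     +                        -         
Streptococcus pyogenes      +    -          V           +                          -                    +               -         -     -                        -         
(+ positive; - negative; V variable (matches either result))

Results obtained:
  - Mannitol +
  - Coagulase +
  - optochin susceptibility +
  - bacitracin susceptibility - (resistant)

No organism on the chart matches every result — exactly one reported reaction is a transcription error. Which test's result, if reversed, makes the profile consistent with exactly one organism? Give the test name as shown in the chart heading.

optochin susceptibility

As reported, no row in the chart matches all 4 reactions.
Reversing Coagulase → still no organism matches.
Reversing optochin susceptibility (to -) → unique match: Staphylococcus aureus.
Reversing Mannitol → still no organism matches.
Reversing bacitracin susceptibility → still no organism matches.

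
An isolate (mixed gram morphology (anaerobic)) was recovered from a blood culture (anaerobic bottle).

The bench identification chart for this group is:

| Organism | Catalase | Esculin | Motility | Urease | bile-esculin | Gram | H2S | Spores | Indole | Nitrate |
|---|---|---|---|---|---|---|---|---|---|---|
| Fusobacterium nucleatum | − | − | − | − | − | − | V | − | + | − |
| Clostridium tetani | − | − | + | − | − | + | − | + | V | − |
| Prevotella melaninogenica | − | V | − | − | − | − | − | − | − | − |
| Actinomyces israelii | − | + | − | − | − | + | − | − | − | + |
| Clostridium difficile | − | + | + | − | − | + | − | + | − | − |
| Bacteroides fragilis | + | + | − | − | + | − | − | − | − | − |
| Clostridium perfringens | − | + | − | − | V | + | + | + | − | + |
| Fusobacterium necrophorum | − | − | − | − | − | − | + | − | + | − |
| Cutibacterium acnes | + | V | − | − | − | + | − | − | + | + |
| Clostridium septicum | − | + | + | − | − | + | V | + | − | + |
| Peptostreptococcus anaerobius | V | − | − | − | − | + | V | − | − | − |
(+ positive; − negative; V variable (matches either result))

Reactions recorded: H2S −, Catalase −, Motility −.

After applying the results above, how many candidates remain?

Motility −: excludes Clostridium tetani, Clostridium difficile, Clostridium septicum — 8 left.
Catalase −: excludes Bacteroides fragilis, Cutibacterium acnes — 6 left.
H2S −: excludes Clostridium perfringens, Fusobacterium necrophorum — 4 left.
Still consistent: Actinomyces israelii, Fusobacterium nucleatum, Peptostreptococcus anaerobius, Prevotella melaninogenica.

4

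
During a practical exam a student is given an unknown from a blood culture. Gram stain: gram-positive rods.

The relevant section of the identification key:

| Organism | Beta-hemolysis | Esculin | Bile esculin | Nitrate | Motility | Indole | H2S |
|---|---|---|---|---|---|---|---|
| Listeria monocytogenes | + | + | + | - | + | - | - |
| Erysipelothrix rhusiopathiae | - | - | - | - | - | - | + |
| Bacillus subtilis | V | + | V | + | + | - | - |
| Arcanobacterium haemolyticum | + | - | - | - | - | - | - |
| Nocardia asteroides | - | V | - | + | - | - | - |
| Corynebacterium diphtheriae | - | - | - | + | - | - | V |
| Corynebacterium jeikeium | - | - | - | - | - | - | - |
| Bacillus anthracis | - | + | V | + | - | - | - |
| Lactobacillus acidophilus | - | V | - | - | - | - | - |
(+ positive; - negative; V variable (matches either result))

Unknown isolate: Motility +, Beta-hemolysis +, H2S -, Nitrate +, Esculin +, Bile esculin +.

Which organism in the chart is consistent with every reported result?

Bacillus subtilis

Motility +: excludes 7 organisms — 2 left.
Beta-hemolysis +: all 2 remaining candidates are consistent.
H2S -: all 2 remaining candidates are consistent.
Esculin +: all 2 remaining candidates are consistent.
Nitrate +: excludes Listeria monocytogenes — 1 left.
Bile esculin +: the one remaining candidate is consistent.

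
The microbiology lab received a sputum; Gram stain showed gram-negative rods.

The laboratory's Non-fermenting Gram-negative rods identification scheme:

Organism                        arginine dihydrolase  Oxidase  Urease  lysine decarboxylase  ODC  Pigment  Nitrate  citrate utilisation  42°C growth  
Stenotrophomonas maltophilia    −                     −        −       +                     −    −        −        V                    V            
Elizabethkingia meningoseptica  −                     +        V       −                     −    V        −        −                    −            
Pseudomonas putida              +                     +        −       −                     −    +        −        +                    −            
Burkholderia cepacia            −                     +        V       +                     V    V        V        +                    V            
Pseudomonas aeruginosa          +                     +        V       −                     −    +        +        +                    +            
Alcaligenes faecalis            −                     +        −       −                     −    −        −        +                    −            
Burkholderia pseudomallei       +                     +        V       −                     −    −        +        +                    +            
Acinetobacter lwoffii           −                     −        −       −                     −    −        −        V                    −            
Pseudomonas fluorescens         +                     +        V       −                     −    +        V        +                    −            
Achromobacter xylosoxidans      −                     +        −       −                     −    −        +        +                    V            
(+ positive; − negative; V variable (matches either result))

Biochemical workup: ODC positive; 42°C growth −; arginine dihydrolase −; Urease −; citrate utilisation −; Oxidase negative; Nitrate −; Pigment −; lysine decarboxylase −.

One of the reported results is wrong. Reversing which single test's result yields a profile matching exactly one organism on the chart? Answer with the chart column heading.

ODC

As reported, no row in the chart matches all 9 reactions.
Reversing citrate utilisation → still no organism matches.
Reversing arginine dihydrolase → still no organism matches.
Reversing 42°C growth → still no organism matches.
Reversing Pigment → still no organism matches.
Reversing Nitrate → still no organism matches.
Reversing lysine decarboxylase → still no organism matches.
Reversing Urease → still no organism matches.
Reversing Oxidase → still no organism matches.
Reversing ODC (to −) → unique match: Acinetobacter lwoffii.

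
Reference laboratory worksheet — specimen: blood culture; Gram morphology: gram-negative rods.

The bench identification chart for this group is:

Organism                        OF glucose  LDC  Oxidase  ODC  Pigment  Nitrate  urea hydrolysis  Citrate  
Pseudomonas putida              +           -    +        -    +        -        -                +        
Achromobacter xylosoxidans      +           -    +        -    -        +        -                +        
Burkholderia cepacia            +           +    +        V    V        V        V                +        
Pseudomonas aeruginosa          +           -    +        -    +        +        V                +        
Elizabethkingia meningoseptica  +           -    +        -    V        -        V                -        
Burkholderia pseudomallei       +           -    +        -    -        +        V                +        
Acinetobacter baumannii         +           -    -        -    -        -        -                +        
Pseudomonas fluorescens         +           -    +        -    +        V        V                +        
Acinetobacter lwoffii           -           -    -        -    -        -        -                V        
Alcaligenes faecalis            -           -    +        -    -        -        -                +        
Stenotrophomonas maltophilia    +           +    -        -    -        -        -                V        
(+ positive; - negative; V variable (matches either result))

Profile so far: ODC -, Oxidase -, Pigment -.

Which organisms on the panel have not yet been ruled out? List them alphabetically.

Acinetobacter baumannii, Acinetobacter lwoffii, Stenotrophomonas maltophilia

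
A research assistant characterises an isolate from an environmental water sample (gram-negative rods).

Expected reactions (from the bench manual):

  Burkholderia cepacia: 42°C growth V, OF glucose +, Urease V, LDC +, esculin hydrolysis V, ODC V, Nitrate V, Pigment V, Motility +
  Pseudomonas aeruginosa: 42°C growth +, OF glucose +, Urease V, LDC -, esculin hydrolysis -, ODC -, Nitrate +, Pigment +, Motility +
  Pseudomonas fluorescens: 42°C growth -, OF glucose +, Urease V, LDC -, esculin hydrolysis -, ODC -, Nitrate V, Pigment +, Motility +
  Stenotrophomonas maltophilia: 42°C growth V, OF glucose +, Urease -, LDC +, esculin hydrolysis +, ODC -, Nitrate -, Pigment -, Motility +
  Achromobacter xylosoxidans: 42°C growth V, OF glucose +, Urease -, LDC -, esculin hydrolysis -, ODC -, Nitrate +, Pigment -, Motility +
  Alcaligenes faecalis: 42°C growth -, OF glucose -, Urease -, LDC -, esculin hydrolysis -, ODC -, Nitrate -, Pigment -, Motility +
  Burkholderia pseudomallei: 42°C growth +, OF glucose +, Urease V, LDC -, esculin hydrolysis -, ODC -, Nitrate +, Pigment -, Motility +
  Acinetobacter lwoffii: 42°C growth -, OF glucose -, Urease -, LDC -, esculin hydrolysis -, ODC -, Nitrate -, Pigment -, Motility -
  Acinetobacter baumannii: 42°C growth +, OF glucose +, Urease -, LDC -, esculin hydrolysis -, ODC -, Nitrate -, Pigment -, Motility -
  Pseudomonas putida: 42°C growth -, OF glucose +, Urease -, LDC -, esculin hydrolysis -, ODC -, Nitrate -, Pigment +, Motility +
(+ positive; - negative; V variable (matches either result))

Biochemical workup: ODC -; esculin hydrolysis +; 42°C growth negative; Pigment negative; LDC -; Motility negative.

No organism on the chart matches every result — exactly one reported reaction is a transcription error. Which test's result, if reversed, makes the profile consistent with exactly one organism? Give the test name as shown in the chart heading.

esculin hydrolysis

As reported, no row in the chart matches all 6 reactions.
Reversing Pigment → still no organism matches.
Reversing esculin hydrolysis (to -) → unique match: Acinetobacter lwoffii.
Reversing 42°C growth → still no organism matches.
Reversing Motility → still no organism matches.
Reversing ODC → still no organism matches.
Reversing LDC → still no organism matches.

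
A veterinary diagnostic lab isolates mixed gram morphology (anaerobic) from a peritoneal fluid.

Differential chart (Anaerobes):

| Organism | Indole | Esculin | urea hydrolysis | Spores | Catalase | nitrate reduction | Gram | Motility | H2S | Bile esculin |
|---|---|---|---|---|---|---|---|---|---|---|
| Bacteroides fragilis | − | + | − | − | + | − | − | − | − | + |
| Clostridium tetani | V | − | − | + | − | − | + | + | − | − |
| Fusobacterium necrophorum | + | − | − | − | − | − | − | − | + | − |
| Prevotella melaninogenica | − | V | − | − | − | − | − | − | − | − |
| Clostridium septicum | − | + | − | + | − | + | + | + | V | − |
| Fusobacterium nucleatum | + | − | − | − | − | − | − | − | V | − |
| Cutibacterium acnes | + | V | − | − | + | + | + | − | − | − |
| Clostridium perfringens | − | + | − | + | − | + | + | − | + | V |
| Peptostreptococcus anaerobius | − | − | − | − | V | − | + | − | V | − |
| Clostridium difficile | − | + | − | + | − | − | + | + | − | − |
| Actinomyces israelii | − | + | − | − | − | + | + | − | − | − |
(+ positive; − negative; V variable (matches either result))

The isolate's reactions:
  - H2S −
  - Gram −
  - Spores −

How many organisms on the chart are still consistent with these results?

3

Gram −: excludes 7 organisms — 4 left.
H2S −: excludes Fusobacterium necrophorum — 3 left.
Spores −: all 3 remaining candidates are consistent.
Still consistent: Bacteroides fragilis, Fusobacterium nucleatum, Prevotella melaninogenica.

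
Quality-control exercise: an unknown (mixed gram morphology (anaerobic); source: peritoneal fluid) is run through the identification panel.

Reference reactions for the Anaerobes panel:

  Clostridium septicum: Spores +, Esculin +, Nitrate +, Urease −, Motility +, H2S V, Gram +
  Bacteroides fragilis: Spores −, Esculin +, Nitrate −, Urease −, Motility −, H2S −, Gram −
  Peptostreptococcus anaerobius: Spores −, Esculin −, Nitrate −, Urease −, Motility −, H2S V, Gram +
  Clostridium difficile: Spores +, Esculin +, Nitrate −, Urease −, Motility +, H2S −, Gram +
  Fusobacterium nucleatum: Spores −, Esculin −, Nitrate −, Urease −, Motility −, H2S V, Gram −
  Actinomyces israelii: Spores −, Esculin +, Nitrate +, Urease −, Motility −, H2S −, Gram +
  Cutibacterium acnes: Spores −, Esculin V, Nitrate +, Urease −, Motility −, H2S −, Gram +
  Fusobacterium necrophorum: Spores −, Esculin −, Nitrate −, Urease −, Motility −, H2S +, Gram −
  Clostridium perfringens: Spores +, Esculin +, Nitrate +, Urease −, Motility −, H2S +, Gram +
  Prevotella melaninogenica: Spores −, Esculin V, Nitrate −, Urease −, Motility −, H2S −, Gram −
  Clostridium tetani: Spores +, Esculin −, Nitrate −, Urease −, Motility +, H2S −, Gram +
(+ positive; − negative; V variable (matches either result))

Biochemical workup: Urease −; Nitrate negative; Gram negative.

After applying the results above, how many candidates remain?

Gram −: excludes 7 organisms — 4 left.
Urease −: all 4 remaining candidates are consistent.
Nitrate −: all 4 remaining candidates are consistent.
Still consistent: Bacteroides fragilis, Fusobacterium necrophorum, Fusobacterium nucleatum, Prevotella melaninogenica.

4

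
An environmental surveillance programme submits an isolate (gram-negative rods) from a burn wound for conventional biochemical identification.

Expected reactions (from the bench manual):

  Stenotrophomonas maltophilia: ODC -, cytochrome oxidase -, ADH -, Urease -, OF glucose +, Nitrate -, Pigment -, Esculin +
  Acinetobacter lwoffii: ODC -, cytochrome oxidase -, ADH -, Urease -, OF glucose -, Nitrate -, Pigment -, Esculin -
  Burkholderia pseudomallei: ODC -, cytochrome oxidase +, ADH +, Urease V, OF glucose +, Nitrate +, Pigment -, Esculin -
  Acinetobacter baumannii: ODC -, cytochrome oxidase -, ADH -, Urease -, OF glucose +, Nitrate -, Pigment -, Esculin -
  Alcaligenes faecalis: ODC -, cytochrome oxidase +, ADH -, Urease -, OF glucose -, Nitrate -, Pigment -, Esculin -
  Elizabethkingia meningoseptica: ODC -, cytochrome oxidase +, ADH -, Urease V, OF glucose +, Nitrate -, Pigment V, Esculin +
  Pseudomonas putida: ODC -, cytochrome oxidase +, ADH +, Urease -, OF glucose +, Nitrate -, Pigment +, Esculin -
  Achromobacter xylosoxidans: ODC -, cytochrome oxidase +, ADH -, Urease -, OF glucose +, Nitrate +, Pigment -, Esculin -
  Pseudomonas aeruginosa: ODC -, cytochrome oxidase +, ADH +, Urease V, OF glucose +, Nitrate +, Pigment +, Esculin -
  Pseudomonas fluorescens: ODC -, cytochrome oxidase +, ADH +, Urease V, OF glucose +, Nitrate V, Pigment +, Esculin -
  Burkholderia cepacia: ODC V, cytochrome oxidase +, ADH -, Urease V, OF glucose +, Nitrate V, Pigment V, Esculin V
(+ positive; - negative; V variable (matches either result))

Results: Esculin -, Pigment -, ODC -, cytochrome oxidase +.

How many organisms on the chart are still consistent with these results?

Pigment -: excludes Pseudomonas putida, Pseudomonas aeruginosa, Pseudomonas fluorescens — 8 left.
ODC -: all 8 remaining candidates are consistent.
Esculin -: excludes Stenotrophomonas maltophilia, Elizabethkingia meningoseptica — 6 left.
cytochrome oxidase +: excludes Acinetobacter lwoffii, Acinetobacter baumannii — 4 left.
Still consistent: Achromobacter xylosoxidans, Alcaligenes faecalis, Burkholderia cepacia, Burkholderia pseudomallei.

4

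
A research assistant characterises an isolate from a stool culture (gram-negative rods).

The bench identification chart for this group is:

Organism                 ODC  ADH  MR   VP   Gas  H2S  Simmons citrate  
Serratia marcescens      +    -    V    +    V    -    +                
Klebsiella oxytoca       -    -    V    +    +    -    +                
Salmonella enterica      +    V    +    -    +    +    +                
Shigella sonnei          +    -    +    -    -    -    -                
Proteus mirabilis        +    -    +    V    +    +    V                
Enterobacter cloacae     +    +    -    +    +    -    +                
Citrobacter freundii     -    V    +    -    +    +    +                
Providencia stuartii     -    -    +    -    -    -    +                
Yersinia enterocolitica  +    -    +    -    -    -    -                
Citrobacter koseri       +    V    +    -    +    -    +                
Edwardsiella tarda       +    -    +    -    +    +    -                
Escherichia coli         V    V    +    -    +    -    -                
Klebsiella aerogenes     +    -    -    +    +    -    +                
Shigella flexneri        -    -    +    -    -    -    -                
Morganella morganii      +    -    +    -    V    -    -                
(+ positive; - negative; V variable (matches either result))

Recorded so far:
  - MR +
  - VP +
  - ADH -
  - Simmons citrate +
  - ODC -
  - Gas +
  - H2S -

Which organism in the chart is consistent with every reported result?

Klebsiella oxytoca

MR +: excludes Enterobacter cloacae, Klebsiella aerogenes — 13 left.
ADH -: all 13 remaining candidates are consistent.
Gas +: excludes Shigella sonnei, Providencia stuartii, Yersinia enterocolitica, Shigella flexneri — 9 left.
H2S -: excludes Salmonella enterica, Proteus mirabilis, Citrobacter freundii, Edwardsiella tarda — 5 left.
VP +: excludes Citrobacter koseri, Escherichia coli, Morganella morganii — 2 left.
ODC -: excludes Serratia marcescens — 1 left.
Simmons citrate +: the one remaining candidate is consistent.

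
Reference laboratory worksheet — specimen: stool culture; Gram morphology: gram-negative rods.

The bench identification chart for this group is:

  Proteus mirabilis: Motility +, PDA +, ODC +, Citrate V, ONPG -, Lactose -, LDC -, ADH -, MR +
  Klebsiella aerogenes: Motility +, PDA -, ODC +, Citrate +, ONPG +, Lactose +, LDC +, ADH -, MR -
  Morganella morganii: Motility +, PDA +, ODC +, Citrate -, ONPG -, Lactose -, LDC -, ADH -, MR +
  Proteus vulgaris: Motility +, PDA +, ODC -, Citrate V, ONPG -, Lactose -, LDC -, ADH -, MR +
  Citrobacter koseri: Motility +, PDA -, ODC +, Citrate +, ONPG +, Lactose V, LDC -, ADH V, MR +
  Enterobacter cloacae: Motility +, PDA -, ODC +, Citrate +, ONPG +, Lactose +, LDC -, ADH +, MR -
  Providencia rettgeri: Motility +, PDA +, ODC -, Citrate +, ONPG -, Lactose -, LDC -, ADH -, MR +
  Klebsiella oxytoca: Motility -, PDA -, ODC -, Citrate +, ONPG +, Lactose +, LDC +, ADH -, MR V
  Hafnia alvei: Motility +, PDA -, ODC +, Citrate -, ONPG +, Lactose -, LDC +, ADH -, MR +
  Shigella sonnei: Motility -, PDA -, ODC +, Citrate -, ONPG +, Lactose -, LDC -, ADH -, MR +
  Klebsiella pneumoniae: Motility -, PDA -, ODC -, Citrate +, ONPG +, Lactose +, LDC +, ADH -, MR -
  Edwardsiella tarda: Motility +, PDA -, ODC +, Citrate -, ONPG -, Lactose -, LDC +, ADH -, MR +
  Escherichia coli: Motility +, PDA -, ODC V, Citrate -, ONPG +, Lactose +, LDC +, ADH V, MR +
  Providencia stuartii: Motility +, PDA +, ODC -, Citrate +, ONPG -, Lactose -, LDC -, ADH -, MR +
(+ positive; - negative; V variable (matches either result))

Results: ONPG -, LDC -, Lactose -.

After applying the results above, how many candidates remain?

5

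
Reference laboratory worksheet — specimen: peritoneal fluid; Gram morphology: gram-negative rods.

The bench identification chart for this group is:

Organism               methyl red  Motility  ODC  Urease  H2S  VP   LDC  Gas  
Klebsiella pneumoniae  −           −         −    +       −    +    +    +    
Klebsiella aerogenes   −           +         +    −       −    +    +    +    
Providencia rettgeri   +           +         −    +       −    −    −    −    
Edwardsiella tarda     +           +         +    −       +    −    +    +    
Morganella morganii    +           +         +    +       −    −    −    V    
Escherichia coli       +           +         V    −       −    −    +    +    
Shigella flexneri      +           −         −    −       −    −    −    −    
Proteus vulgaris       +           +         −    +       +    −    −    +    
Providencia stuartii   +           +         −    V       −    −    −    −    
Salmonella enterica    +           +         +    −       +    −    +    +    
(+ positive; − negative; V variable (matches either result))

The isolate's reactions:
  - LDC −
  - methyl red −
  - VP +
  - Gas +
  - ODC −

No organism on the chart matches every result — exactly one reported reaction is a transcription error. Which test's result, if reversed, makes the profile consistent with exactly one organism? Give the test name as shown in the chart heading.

As reported, no row in the chart matches all 5 reactions.
Reversing Gas → still no organism matches.
Reversing VP → still no organism matches.
Reversing methyl red → still no organism matches.
Reversing ODC → still no organism matches.
Reversing LDC (to +) → unique match: Klebsiella pneumoniae.

LDC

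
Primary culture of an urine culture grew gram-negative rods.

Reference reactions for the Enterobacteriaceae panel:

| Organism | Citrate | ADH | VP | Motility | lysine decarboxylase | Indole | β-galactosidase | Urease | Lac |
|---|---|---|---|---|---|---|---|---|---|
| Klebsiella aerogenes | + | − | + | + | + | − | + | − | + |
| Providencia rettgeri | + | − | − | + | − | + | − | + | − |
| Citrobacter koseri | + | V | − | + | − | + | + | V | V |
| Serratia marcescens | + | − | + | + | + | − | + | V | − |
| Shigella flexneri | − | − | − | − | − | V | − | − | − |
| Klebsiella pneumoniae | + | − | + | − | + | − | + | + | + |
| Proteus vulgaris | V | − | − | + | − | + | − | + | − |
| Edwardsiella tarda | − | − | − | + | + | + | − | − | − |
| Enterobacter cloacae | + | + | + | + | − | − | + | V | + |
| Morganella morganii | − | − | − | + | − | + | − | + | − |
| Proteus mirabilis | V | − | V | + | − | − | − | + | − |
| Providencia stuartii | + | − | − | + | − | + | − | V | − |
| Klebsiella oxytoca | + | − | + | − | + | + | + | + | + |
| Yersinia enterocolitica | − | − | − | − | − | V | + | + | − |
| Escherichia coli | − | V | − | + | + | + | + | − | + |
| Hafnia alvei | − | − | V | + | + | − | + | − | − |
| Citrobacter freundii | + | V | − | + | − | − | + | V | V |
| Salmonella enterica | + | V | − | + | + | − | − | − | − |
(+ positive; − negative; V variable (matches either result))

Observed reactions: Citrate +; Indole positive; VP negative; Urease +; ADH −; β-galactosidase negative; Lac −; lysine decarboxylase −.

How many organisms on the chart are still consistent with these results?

3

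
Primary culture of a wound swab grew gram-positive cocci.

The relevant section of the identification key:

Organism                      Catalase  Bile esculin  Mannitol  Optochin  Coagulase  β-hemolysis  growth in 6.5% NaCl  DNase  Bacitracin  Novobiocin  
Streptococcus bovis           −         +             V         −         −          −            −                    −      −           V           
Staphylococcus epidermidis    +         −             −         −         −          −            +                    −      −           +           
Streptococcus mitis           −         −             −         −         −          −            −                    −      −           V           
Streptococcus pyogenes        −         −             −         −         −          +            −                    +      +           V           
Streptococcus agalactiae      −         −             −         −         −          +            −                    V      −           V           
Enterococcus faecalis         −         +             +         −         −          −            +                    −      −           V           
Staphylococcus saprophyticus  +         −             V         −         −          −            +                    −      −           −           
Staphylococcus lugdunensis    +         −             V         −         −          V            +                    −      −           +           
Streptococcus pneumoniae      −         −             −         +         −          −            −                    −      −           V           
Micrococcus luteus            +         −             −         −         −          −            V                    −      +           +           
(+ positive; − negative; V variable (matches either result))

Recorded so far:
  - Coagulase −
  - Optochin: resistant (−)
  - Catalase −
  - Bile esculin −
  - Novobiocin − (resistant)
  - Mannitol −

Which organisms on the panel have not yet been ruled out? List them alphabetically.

Mannitol −: excludes Enterococcus faecalis — 9 left.
Coagulase −: all 9 remaining candidates are consistent.
Catalase −: excludes Staphylococcus epidermidis, Staphylococcus saprophyticus, Staphylococcus lugdunensis, Micrococcus luteus — 5 left.
Bile esculin −: excludes Streptococcus bovis — 4 left.
Novobiocin −: all 4 remaining candidates are consistent.
Optochin −: excludes Streptococcus pneumoniae — 3 left.

Streptococcus agalactiae, Streptococcus mitis, Streptococcus pyogenes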